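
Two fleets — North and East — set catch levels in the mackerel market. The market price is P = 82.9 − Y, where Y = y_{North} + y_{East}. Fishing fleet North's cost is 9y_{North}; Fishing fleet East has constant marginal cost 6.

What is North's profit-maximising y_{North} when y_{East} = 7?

33.45

Fishing fleet North's profit: π = y_{North}(82.9 − (y_{North} + y_{East})) − 9y_{North}.
∂π/∂y_{North} = 73.9 − 2y_{North} − y_{East} = 0, so y_{North} = 36.95 − 0.5y_{East}.
At y_{East} = 7: y_{North} = 36.95 − 0.5·7 = 33.45.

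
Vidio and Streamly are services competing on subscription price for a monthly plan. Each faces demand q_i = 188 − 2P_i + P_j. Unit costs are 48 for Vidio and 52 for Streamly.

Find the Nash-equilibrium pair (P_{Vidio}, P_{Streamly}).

Vidio's profit: π = (P_{Vidio} − 48)(188 − 2P_{Vidio} + P_{Streamly}).
∂π/∂P_{Vidio} = 284 − 4P_{Vidio} + P_{Streamly} = 0 ⇒ P_{Vidio} = 71 + 0.25P_{Streamly}.
Similarly P_{Streamly} = 73 + 0.25P_{Vidio}.
Solving the two reaction functions simultaneously: (1 − (0.25)(0.25))P_{Vidio} = 71 + 0.25·73, so 0.9375P_{Vidio} = 89.25 and P_{Vidio} = 95.2.
Then P_{Streamly} = 73 + 0.25·95.2 = 96.8.

95.2, 96.8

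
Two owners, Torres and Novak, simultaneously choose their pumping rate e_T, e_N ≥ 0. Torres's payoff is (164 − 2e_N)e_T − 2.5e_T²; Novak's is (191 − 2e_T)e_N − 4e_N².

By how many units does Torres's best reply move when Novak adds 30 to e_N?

-12

Expanding Torres's payoff: 164e_T − 2e_Ne_T − 2.5e_T².
∂π/∂e_T = 164 − 2e_N − 5e_T = 0, so e_T = 32.8 − 0.4e_N.
The reaction-function slope is −0.4, so a 30-unit rise in e_N moves e_T by −0.4 × 30 = −12. Torres's best response falls — the actions are strategic substitutes.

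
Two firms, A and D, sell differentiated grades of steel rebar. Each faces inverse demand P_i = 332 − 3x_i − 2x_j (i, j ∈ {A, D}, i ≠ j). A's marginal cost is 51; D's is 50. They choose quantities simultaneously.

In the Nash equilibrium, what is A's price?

Firm A's profit: π = x_A(332 − 3x_A − 2x_D) − 51x_A.
∂π/∂x_A = 281 − 6x_A − 2x_D = 0 ⇒ x_A = 281/6 − (1/3)x_D.
Similarly x_D = 47 − (1/3)x_A.
Solving the two reaction functions simultaneously: (1 − (−1/3)(−1/3))x_A = 281/6 − (1/3)·47, so (8/9)x_A = 187/6 and x_A = 35.0625.
Then x_D = 47 − (1/3)·35.0625 = 35.3125.
P_A = 332 − 3·35.0625 − 2·35.3125 = 156.1875.

156.1875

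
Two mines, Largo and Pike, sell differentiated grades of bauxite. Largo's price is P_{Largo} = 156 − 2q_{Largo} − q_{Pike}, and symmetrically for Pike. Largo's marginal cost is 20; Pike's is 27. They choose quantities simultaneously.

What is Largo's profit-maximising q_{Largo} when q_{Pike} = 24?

Mine Largo's profit: π = q_{Largo}(156 − 2q_{Largo} − q_{Pike}) − 20q_{Largo}.
∂π/∂q_{Largo} = 136 − 4q_{Largo} − q_{Pike} = 0 ⇒ q_{Largo} = 34 − 0.25q_{Pike}.
At q_{Pike} = 24: q_{Largo} = 34 − 0.25·24 = 28.

28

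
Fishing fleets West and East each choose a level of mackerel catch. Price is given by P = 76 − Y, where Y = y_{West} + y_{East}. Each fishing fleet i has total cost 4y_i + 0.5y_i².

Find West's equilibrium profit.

486

Fishing fleet West's profit: π = y_{West}(76 − (y_{West} + y_{East})) − 4y_{West} − 0.5y_{West}².
∂π/∂y_{West} = 72 − 3y_{West} − y_{East} = 0, so y_{West} = 24 − (1/3)y_{East}.
By symmetry y_{East} = y_{West}; substituting into the reaction function, (4/3)y_{West} = 24 and y_{West} = 18.
Price P = 76 − 36 = 40.
West's profit: (40 − 4)·18 − 0.5(18)² = 486.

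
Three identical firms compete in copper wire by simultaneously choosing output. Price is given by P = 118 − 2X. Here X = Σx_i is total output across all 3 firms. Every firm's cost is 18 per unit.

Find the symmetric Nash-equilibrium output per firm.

A representative firm's profit is π_i = x_i(118 − 2X) − 18x_i, with X = x_i + Σ_{j≠i} x_j.
First-order condition: 100 − 4x_i − 2Σ_{j≠i} x_j = 0.
In a symmetric equilibrium every firm chooses the same x, so Σ_{j≠i} x_j = 2x. The condition becomes 100 − 8x = 0, giving x = 100/8 = 12.5.

12.5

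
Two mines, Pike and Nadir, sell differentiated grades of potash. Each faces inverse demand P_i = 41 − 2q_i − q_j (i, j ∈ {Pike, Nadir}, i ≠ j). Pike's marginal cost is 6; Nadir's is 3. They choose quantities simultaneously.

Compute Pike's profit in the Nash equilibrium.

Mine Pike's profit: π = q_{Pike}(41 − 2q_{Pike} − q_{Nadir}) − 6q_{Pike}.
∂π/∂q_{Pike} = 35 − 4q_{Pike} − q_{Nadir} = 0 ⇒ q_{Pike} = 8.75 − 0.25q_{Nadir}.
Similarly q_{Nadir} = 9.5 − 0.25q_{Pike}.
Plugging q_{Nadir} into Pike's best response: q_{Pike} = 8.75 − 0.25(9.5 − 0.25q_{Pike}) ⇒ 0.9375q_{Pike} = 6.375, so q_{Pike} = 6.8.
Then q_{Nadir} = 9.5 − 0.25·6.8 = 7.8.
P_{Pike} = 41 − 2·6.8 − 7.8 = 19.6.
Profit = (19.6 − 6)·6.8 = 92.48.

92.48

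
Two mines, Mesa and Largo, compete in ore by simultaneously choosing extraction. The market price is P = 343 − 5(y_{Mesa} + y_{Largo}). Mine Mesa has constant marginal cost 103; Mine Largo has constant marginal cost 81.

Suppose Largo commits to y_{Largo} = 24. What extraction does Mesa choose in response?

12

Mine Mesa's profit: π = y_{Mesa}(343 − 5(y_{Mesa} + y_{Largo})) − 103y_{Mesa}.
∂π/∂y_{Mesa} = 240 − 10y_{Mesa} − 5y_{Largo} = 0, so y_{Mesa} = 24 − 0.5y_{Largo}.
At y_{Largo} = 24: y_{Mesa} = 24 − 0.5·24 = 12.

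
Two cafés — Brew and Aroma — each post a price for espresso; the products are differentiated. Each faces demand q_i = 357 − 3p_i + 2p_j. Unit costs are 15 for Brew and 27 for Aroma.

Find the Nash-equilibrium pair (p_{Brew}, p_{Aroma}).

102.75, 107.25

Brew's profit: π = (p_{Brew} − 15)(357 − 3p_{Brew} + 2p_{Aroma}).
∂π/∂p_{Brew} = 402 − 6p_{Brew} + 2p_{Aroma} = 0 ⇒ p_{Brew} = 67 + (1/3)p_{Aroma}.
Similarly p_{Aroma} = 73 + (1/3)p_{Brew}.
Solving the two reaction functions simultaneously: (1 − (1/3)(1/3))p_{Brew} = 67 + (1/3)·73, so (8/9)p_{Brew} = 274/3 and p_{Brew} = 102.75.
Then p_{Aroma} = 73 + (1/3)·102.75 = 107.25.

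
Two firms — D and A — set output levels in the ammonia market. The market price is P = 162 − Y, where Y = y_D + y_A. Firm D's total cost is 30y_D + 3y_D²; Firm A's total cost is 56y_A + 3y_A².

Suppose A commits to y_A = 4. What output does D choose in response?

16

Firm D's profit: π = y_D(162 − (y_D + y_A)) − 30y_D − 3y_D².
∂π/∂y_D = 132 − 8y_D − y_A = 0, so y_D = 16.5 − 0.125y_A.
At y_A = 4: y_D = 16.5 − 0.125·4 = 16.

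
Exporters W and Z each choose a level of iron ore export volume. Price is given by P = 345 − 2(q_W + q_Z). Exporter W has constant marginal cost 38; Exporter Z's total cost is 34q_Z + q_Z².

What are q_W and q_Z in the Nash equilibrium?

Exporter W's profit: π = q_W(345 − 2(q_W + q_Z)) − 38q_W.
∂π/∂q_W = 307 − 4q_W − 2q_Z = 0, so q_W = 76.75 − 0.5q_Z.
For Z: ∂π/∂q_Z = 311 − 6q_Z − 2q_W = 0 ⇒ q_Z = 311/6 − (1/3)q_W.
Plugging q_Z into W's best response: q_W = 76.75 − 0.5(311/6 − (1/3)q_W) ⇒ (5/6)q_W = 305/6, so q_W = 61.
Then q_Z = 311/6 − (1/3)·61 = 31.5.

61, 31.5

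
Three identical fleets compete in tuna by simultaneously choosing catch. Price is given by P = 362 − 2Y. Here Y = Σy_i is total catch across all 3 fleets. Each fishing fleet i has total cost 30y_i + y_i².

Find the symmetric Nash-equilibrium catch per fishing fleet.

33.2

A representative fishing fleet's profit is π_i = y_i(362 − 2Y) − 30y_i − y_i², with Y = y_i + Σ_{j≠i} y_j.
First-order condition: 332 − 6y_i − 2Σ_{j≠i} y_j = 0.
Imposing symmetry (y_j = y for all j) turns Σ_{j≠i} y_j into 2y, so 332 = 10y and y = 33.2.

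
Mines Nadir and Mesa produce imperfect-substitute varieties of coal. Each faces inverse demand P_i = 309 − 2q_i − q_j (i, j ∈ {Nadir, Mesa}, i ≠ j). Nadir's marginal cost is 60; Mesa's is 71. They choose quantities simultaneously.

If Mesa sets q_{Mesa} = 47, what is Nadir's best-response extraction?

Mine Nadir's profit: π = q_{Nadir}(309 − 2q_{Nadir} − q_{Mesa}) − 60q_{Nadir}.
∂π/∂q_{Nadir} = 249 − 4q_{Nadir} − q_{Mesa} = 0 ⇒ q_{Nadir} = 62.25 − 0.25q_{Mesa}.
At q_{Mesa} = 47: q_{Nadir} = 62.25 − 0.25·47 = 50.5.

50.5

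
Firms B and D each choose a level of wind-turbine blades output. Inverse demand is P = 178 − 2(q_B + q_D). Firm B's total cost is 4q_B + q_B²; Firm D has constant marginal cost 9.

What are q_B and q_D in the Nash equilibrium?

Firm B's profit: π = q_B(178 − 2(q_B + q_D)) − 4q_B − q_B².
∂π/∂q_B = 174 − 6q_B − 2q_D = 0, so q_B = 29 − (1/3)q_D.
For D: ∂π/∂q_D = 169 − 4q_D − 2q_B = 0 ⇒ q_D = 42.25 − 0.5q_B.
Solving the two reaction functions simultaneously: (1 − (−1/3)(−0.5))q_B = 29 − (1/3)·42.25, so (5/6)q_B = 179/12 and q_B = 17.9.
Then q_D = 42.25 − 0.5·17.9 = 33.3.

17.9, 33.3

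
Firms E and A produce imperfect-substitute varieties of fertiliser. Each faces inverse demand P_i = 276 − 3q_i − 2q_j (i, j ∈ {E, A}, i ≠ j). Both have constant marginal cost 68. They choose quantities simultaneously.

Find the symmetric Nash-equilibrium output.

26

Firm E's profit: π = q_E(276 − 3q_E − 2q_A) − 68q_E.
∂π/∂q_E = 208 − 6q_E − 2q_A = 0 ⇒ q_E = 104/3 − (1/3)q_A.
Setting q_E = q_A in the reaction function: q_E = 104/3 − (1/3)q_E, so q_E = (104/3) / (4/3) = 26.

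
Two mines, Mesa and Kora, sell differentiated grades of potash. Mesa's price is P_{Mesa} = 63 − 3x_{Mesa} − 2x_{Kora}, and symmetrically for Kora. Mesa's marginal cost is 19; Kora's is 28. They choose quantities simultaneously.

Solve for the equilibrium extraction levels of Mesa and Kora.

6.0625, 3.8125

Mine Mesa's profit: π = x_{Mesa}(63 − 3x_{Mesa} − 2x_{Kora}) − 19x_{Mesa}.
∂π/∂x_{Mesa} = 44 − 6x_{Mesa} − 2x_{Kora} = 0 ⇒ x_{Mesa} = 22/3 − (1/3)x_{Kora}.
Similarly x_{Kora} = 35/6 − (1/3)x_{Mesa}.
Substituting the second reaction function into the first: x_{Mesa} = 22/3 − (1/3)(35/6 − (1/3)x_{Mesa}), which gives (8/9)x_{Mesa} = 97/18 ⇒ x_{Mesa} = 6.0625.
Then x_{Kora} = 35/6 − (1/3)·6.0625 = 3.8125.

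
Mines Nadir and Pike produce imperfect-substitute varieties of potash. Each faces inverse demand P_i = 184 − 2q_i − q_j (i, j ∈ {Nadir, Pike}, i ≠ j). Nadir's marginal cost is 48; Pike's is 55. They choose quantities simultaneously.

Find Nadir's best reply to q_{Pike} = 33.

25.75

Mine Nadir's profit: π = q_{Nadir}(184 − 2q_{Nadir} − q_{Pike}) − 48q_{Nadir}.
∂π/∂q_{Nadir} = 136 − 4q_{Nadir} − q_{Pike} = 0 ⇒ q_{Nadir} = 34 − 0.25q_{Pike}.
At q_{Pike} = 33: q_{Nadir} = 34 − 0.25·33 = 25.75.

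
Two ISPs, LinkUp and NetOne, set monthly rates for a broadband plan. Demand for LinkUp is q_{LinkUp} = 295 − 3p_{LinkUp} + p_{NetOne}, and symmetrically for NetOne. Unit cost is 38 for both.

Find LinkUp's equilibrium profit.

LinkUp's profit: π = (p_{LinkUp} − 38)(295 − 3p_{LinkUp} + p_{NetOne}).
∂π/∂p_{LinkUp} = 409 − 6p_{LinkUp} + p_{NetOne} = 0 ⇒ p_{LinkUp} = 409/6 + (1/6)p_{NetOne}.
By symmetry p_{NetOne} = p_{LinkUp}; substituting into the reaction function, (5/6)p_{LinkUp} = 409/6 and p_{LinkUp} = 81.8.
q_{LinkUp} = 295 − 3·81.8 + 81.8 = 131.4.
Profit = (81.8 − 38)·131.4 = 5755.32.

5755.32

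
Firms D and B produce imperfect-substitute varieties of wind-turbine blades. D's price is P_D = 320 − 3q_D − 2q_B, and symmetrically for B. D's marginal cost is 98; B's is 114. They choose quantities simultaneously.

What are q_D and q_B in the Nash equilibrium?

Firm D's profit: π = q_D(320 − 3q_D − 2q_B) − 98q_D.
∂π/∂q_D = 222 − 6q_D − 2q_B = 0 ⇒ q_D = 37 − (1/3)q_B.
Similarly q_B = 103/3 − (1/3)q_D.
Substituting the second reaction function into the first: q_D = 37 − (1/3)(103/3 − (1/3)q_D), which gives (8/9)q_D = 230/9 ⇒ q_D = 28.75.
Then q_B = 103/3 − (1/3)·28.75 = 24.75.

28.75, 24.75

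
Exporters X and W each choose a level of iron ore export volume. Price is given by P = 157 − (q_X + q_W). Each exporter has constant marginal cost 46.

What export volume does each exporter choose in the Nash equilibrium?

Exporter X's profit: π = q_X(157 − (q_X + q_W)) − 46q_X.
∂π/∂q_X = 111 − 2q_X − q_W = 0, so q_X = 55.5 − 0.5q_W.
By symmetry q_W = q_X; substituting into the reaction function, 1.5q_X = 55.5 and q_X = 37.

37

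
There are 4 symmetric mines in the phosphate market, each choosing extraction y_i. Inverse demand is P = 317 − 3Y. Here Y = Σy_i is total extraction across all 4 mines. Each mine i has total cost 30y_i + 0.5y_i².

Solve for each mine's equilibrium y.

17.9375

A representative mine's profit is π_i = y_i(317 − 3Y) − 30y_i − 0.5y_i², with Y = y_i + Σ_{j≠i} y_j.
First-order condition: 287 − 7y_i − 3Σ_{j≠i} y_j = 0.
Imposing symmetry (y_j = y for all j) turns Σ_{j≠i} y_j into 3y, so 287 = 16y and y = 17.9375.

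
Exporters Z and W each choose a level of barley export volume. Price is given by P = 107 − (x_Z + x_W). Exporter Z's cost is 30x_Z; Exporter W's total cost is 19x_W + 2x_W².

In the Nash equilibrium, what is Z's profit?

1156

Exporter Z's profit: π = x_Z(107 − (x_Z + x_W)) − 30x_Z.
∂π/∂x_Z = 77 − 2x_Z − x_W = 0, so x_Z = 38.5 − 0.5x_W.
For W: ∂π/∂x_W = 88 − 6x_W − x_Z = 0 ⇒ x_W = 44/3 − (1/6)x_Z.
Plugging x_W into Z's best response: x_Z = 38.5 − 0.5(44/3 − (1/6)x_Z) ⇒ (11/12)x_Z = 187/6, so x_Z = 34.
Then x_W = 44/3 − (1/6)·34 = 9.
Price P = 107 − 43 = 64.
Z's profit: (64 − 30)·34 = 1156.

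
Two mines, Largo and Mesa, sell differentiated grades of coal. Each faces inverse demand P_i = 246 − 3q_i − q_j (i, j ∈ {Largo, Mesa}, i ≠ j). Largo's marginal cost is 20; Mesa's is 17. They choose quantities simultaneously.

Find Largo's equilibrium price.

116.6

Mine Largo's profit: π = q_{Largo}(246 − 3q_{Largo} − q_{Mesa}) − 20q_{Largo}.
∂π/∂q_{Largo} = 226 − 6q_{Largo} − q_{Mesa} = 0 ⇒ q_{Largo} = 113/3 − (1/6)q_{Mesa}.
Similarly q_{Mesa} = 229/6 − (1/6)q_{Largo}.
Solving the two reaction functions simultaneously: (1 − (−1/6)(−1/6))q_{Largo} = 113/3 − (1/6)·(229/6), so (35/36)q_{Largo} = 1127/36 and q_{Largo} = 32.2.
Then q_{Mesa} = 229/6 − (1/6)·32.2 = 32.8.
P_{Largo} = 246 − 3·32.2 − 32.8 = 116.6.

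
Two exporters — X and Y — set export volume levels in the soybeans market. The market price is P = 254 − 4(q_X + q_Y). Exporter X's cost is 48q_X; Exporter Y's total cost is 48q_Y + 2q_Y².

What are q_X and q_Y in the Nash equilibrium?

Exporter X's profit: π = q_X(254 − 4(q_X + q_Y)) − 48q_X.
∂π/∂q_X = 206 − 8q_X − 4q_Y = 0, so q_X = 25.75 − 0.5q_Y.
For Y: ∂π/∂q_Y = 206 − 12q_Y − 4q_X = 0 ⇒ q_Y = 103/6 − (1/3)q_X.
Substituting the second reaction function into the first: q_X = 25.75 − 0.5(103/6 − (1/3)q_X), which gives (5/6)q_X = 103/6 ⇒ q_X = 20.6.
Then q_Y = 103/6 − (1/3)·20.6 = 10.3.

20.6, 10.3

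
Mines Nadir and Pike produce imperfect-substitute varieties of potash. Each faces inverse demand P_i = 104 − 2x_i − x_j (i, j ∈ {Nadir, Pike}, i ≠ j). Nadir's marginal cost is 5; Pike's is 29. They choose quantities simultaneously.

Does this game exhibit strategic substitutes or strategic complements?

Mine Nadir's profit: π = x_{Nadir}(104 − 2x_{Nadir} − x_{Pike}) − 5x_{Nadir}.
∂π/∂x_{Nadir} = 99 − 4x_{Nadir} − x_{Pike} = 0 ⇒ x_{Nadir} = 24.75 − 0.25x_{Pike}.
The best-response slope dx_{Nadir}/dx_{Pike} = −0.25 < 0: the reaction function is downward-sloping, so the choices are strategic substitutes.

strategic substitutes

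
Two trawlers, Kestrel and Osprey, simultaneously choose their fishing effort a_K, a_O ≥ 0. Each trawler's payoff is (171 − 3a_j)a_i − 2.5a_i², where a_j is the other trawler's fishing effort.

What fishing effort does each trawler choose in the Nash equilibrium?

Kestrel's payoff is (171 − 3a_O)a_K − 2.5a_K².
∂π/∂a_K = 171 − 3a_O − 5a_K = 0, so a_K = 34.2 − 0.6a_O.
The game is symmetric, so in equilibrium a_O = a_K: the reaction function gives 1.6a_K = 34.2, hence a_K = 21.375.

21.375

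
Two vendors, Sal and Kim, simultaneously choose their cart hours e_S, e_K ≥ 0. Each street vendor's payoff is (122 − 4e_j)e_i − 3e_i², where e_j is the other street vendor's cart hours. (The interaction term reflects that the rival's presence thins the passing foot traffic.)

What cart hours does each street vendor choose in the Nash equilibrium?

Sal's payoff is (122 − 4e_K)e_S − 3e_S².
∂π/∂e_S = 122 − 4e_K − 6e_S = 0, so e_S = 61/3 − (2/3)e_K.
The game is symmetric, so in equilibrium e_K = e_S: the reaction function gives (5/3)e_S = 61/3, hence e_S = 12.2.

12.2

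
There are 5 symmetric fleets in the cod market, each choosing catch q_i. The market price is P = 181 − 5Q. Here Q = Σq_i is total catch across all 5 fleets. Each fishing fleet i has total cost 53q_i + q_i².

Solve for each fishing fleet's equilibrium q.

4

A representative fishing fleet's profit is π_i = q_i(181 − 5Q) − 53q_i − q_i², with Q = q_i + Σ_{j≠i} q_j.
First-order condition: 128 − 12q_i − 5Σ_{j≠i} q_j = 0.
Imposing symmetry (q_j = q for all j) turns Σ_{j≠i} q_j into 4q, so 128 = 32q and q = 4.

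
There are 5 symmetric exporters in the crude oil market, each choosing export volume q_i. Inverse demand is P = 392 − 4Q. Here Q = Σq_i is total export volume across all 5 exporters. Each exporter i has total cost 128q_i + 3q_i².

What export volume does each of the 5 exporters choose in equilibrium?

A representative exporter's profit is π_i = q_i(392 − 4Q) − 128q_i − 3q_i², with Q = q_i + Σ_{j≠i} q_j.
First-order condition: 264 − 14q_i − 4Σ_{j≠i} q_j = 0.
With identical exporters, set every q_j = q: then 264 − 14q − 16q = 0, i.e. q = 264/30 = 8.8.

8.8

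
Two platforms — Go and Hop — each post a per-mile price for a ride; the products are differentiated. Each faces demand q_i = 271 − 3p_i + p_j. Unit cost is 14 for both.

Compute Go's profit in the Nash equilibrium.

Go's profit: π = (p_{Go} − 14)(271 − 3p_{Go} + p_{Hop}).
∂π/∂p_{Go} = 313 − 6p_{Go} + p_{Hop} = 0 ⇒ p_{Go} = 313/6 + (1/6)p_{Hop}.
By symmetry p_{Hop} = p_{Go}; substituting into the reaction function, (5/6)p_{Go} = 313/6 and p_{Go} = 62.6.
q_{Go} = 271 − 3·62.6 + 62.6 = 145.8.
Profit = (62.6 − 14)·145.8 = 7085.88.

7085.88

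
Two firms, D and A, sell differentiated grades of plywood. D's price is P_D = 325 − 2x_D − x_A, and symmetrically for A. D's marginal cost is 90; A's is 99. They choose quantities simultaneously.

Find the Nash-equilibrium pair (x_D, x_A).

47.6, 44.6

Firm D's profit: π = x_D(325 − 2x_D − x_A) − 90x_D.
∂π/∂x_D = 235 − 4x_D − x_A = 0 ⇒ x_D = 58.75 − 0.25x_A.
Similarly x_A = 56.5 − 0.25x_D.
Substituting the second reaction function into the first: x_D = 58.75 − 0.25(56.5 − 0.25x_D), which gives 0.9375x_D = 44.625 ⇒ x_D = 47.6.
Then x_A = 56.5 − 0.25·47.6 = 44.6.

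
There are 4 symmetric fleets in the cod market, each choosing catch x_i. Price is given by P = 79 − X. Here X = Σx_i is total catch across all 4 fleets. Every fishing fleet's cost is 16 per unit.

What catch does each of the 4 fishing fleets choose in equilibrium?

12.6

A representative fishing fleet's profit is π_i = x_i(79 − X) − 16x_i, with X = x_i + Σ_{j≠i} x_j.
First-order condition: 63 − 2x_i − Σ_{j≠i} x_j = 0.
In a symmetric equilibrium every fishing fleet chooses the same x, so Σ_{j≠i} x_j = 3x. The condition becomes 63 − 5x = 0, giving x = 63/5 = 12.6.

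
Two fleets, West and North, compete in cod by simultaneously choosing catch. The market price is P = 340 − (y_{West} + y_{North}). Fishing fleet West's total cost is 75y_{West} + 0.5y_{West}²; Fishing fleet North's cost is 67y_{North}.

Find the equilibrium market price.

Fishing fleet West's profit: π = y_{West}(340 − (y_{West} + y_{North})) − 75y_{West} − 0.5y_{West}².
∂π/∂y_{West} = 265 − 3y_{West} − y_{North} = 0, so y_{West} = 265/3 − (1/3)y_{North}.
For North: ∂π/∂y_{North} = 273 − 2y_{North} − y_{West} = 0 ⇒ y_{North} = 136.5 − 0.5y_{West}.
Solving the two reaction functions simultaneously: (1 − (−1/3)(−0.5))y_{West} = 265/3 − (1/3)·136.5, so (5/6)y_{West} = 257/6 and y_{West} = 51.4.
Then y_{North} = 136.5 − 0.5·51.4 = 110.8.
Equilibrium price: P = 340 − 162.2 = 177.8.

177.8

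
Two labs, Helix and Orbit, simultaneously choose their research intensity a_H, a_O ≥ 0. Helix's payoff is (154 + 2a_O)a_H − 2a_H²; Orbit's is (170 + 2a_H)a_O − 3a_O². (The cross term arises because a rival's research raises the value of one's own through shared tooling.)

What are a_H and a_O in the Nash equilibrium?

Expanding Helix's payoff: 154a_H + 2a_Oa_H − 2a_H².
∂π/∂a_H = 154 + 2a_O − 4a_H = 0, so a_H = 38.5 + 0.5a_O.
Likewise for Orbit: a_O = 85/3 + (1/3)a_H.
Solving the two reaction functions simultaneously: (1 − (0.5)(1/3))a_H = 38.5 + 0.5·(85/3), so (5/6)a_H = 158/3 and a_H = 63.2.
Then a_O = 85/3 + (1/3)·63.2 = 49.4.

63.2, 49.4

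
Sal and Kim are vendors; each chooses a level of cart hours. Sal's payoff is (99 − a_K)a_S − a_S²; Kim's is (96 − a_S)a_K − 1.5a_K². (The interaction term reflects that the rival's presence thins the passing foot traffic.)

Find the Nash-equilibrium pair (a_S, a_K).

Expanding Sal's payoff: 99a_S − a_Ka_S − a_S².
∂π/∂a_S = 99 − a_K − 2a_S = 0, so a_S = 49.5 − 0.5a_K.
Likewise for Kim: a_K = 32 − (1/3)a_S.
Substituting the second reaction function into the first: a_S = 49.5 − 0.5(32 − (1/3)a_S), which gives (5/6)a_S = 33.5 ⇒ a_S = 40.2.
Then a_K = 32 − (1/3)·40.2 = 18.6.

40.2, 18.6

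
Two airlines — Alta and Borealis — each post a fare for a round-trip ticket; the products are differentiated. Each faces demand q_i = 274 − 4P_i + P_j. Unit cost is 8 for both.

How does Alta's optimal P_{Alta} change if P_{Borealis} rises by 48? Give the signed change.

6

Alta's profit: π = (P_{Alta} − 8)(274 − 4P_{Alta} + P_{Borealis}).
∂π/∂P_{Alta} = 306 − 8P_{Alta} + P_{Borealis} = 0 ⇒ P_{Alta} = 38.25 + 0.125P_{Borealis}.
The reaction-function slope is 0.125, so a 48-unit rise in P_{Borealis} moves P_{Alta} by 0.125 × 48 = 6. Alta's best response rises — the actions are strategic complements.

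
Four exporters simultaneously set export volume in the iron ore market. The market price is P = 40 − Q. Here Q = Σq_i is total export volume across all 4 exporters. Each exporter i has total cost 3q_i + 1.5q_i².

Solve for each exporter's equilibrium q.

A representative exporter's profit is π_i = q_i(40 − Q) − 3q_i − 1.5q_i², with Q = q_i + Σ_{j≠i} q_j.
First-order condition: 37 − 5q_i − Σ_{j≠i} q_j = 0.
Imposing symmetry (q_j = q for all j) turns Σ_{j≠i} q_j into 3q, so 37 = 8q and q = 4.625.

4.625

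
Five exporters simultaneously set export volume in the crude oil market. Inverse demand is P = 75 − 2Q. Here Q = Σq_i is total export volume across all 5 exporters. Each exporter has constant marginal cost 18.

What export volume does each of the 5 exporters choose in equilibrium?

4.75

A representative exporter's profit is π_i = q_i(75 − 2Q) − 18q_i, with Q = q_i + Σ_{j≠i} q_j.
First-order condition: 57 − 4q_i − 2Σ_{j≠i} q_j = 0.
With identical exporters, set every q_j = q: then 57 − 4q − 8q = 0, i.e. q = 57/12 = 4.75.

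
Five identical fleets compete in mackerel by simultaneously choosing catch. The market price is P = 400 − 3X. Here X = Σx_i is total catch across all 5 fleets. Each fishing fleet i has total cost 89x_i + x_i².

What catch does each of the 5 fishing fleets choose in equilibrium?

A representative fishing fleet's profit is π_i = x_i(400 − 3X) − 89x_i − x_i², with X = x_i + Σ_{j≠i} x_j.
First-order condition: 311 − 8x_i − 3Σ_{j≠i} x_j = 0.
Imposing symmetry (x_j = x for all j) turns Σ_{j≠i} x_j into 4x, so 311 = 20x and x = 15.55.

15.55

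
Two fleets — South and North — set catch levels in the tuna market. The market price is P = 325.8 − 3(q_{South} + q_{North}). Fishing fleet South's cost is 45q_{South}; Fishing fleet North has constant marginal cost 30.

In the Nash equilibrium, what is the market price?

Fishing fleet South's profit: π = q_{South}(325.8 − 3(q_{South} + q_{North})) − 45q_{South}.
∂π/∂q_{South} = 280.8 − 6q_{South} − 3q_{North} = 0, so q_{South} = 46.8 − 0.5q_{North}.
By the same steps for North: q_{North} = 49.3 − 0.5q_{South}.
Plugging q_{North} into South's best response: q_{South} = 46.8 − 0.5(49.3 − 0.5q_{South}) ⇒ 0.75q_{South} = 22.15, so q_{South} = 443/15.
Then q_{North} = 49.3 − 0.5·(443/15) = 518/15.
Equilibrium price: P = 325.8 − 3·(961/15) = 133.6.

133.6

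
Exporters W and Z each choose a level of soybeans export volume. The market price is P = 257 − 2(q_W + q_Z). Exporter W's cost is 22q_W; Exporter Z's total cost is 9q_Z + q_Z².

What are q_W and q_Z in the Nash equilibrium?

45.7, 26.1

Exporter W's profit: π = q_W(257 − 2(q_W + q_Z)) − 22q_W.
∂π/∂q_W = 235 − 4q_W − 2q_Z = 0, so q_W = 58.75 − 0.5q_Z.
For Z: ∂π/∂q_Z = 248 − 6q_Z − 2q_W = 0 ⇒ q_Z = 124/3 − (1/3)q_W.
Substituting the second reaction function into the first: q_W = 58.75 − 0.5(124/3 − (1/3)q_W), which gives (5/6)q_W = 457/12 ⇒ q_W = 45.7.
Then q_Z = 124/3 − (1/3)·45.7 = 26.1.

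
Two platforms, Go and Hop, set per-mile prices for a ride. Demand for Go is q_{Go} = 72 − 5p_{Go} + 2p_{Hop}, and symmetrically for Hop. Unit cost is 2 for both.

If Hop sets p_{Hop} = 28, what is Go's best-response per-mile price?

13.8

Go's profit: π = (p_{Go} − 2)(72 − 5p_{Go} + 2p_{Hop}).
∂π/∂p_{Go} = 82 − 10p_{Go} + 2p_{Hop} = 0 ⇒ p_{Go} = 8.2 + 0.2p_{Hop}.
At p_{Hop} = 28: p_{Go} = 8.2 + 0.2·28 = 13.8.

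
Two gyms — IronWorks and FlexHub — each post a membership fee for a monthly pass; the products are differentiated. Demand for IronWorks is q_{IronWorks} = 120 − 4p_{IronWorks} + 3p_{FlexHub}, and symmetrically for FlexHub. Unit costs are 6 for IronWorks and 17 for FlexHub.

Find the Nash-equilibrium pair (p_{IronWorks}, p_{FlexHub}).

31.2, 35.2

IronWorks's profit: π = (p_{IronWorks} − 6)(120 − 4p_{IronWorks} + 3p_{FlexHub}).
∂π/∂p_{IronWorks} = 144 − 8p_{IronWorks} + 3p_{FlexHub} = 0 ⇒ p_{IronWorks} = 18 + 0.375p_{FlexHub}.
Similarly p_{FlexHub} = 23.5 + 0.375p_{IronWorks}.
Plugging p_{FlexHub} into IronWorks's best response: p_{IronWorks} = 18 + 0.375(23.5 + 0.375p_{IronWorks}) ⇒ (55/64)p_{IronWorks} = 26.8125, so p_{IronWorks} = 31.2.
Then p_{FlexHub} = 23.5 + 0.375·31.2 = 35.2.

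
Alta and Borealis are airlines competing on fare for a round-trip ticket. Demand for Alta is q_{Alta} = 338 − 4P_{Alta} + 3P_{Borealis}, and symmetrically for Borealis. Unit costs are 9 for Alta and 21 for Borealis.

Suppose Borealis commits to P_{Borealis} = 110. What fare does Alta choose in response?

88

Alta's profit: π = (P_{Alta} − 9)(338 − 4P_{Alta} + 3P_{Borealis}).
∂π/∂P_{Alta} = 374 − 8P_{Alta} + 3P_{Borealis} = 0 ⇒ P_{Alta} = 46.75 + 0.375P_{Borealis}.
At P_{Borealis} = 110: P_{Alta} = 46.75 + 0.375·110 = 88.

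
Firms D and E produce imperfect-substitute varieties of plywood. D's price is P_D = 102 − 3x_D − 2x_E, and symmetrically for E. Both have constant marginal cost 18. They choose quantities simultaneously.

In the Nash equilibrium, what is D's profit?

330.75

Firm D's profit: π = x_D(102 − 3x_D − 2x_E) − 18x_D.
∂π/∂x_D = 84 − 6x_D − 2x_E = 0 ⇒ x_D = 14 − (1/3)x_E.
By symmetry x_E = x_D; substituting into the reaction function, (4/3)x_D = 14 and x_D = 10.5.
P_D = 102 − 3·10.5 − 2·10.5 = 49.5.
Profit = (49.5 − 18)·10.5 = 330.75.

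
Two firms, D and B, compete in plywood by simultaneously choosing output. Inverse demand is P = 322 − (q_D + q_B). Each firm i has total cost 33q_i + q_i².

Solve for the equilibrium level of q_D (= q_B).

57.8

Firm D's profit: π = q_D(322 − (q_D + q_B)) − 33q_D − q_D².
∂π/∂q_D = 289 − 4q_D − q_B = 0, so q_D = 72.25 − 0.25q_B.
By symmetry q_B = q_D; substituting into the reaction function, 1.25q_D = 72.25 and q_D = 57.8.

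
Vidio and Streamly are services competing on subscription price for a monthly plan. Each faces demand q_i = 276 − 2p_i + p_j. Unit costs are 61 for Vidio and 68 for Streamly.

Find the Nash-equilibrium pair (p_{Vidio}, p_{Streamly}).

Vidio's profit: π = (p_{Vidio} − 61)(276 − 2p_{Vidio} + p_{Streamly}).
∂π/∂p_{Vidio} = 398 − 4p_{Vidio} + p_{Streamly} = 0 ⇒ p_{Vidio} = 99.5 + 0.25p_{Streamly}.
Similarly p_{Streamly} = 103 + 0.25p_{Vidio}.
Solving the two reaction functions simultaneously: (1 − (0.25)(0.25))p_{Vidio} = 99.5 + 0.25·103, so 0.9375p_{Vidio} = 125.25 and p_{Vidio} = 133.6.
Then p_{Streamly} = 103 + 0.25·133.6 = 136.4.

133.6, 136.4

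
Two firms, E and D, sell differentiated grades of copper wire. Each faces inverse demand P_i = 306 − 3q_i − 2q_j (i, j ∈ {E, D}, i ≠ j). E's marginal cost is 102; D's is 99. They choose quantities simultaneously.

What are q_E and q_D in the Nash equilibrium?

25.3125, 26.0625

Firm E's profit: π = q_E(306 − 3q_E − 2q_D) − 102q_E.
∂π/∂q_E = 204 − 6q_E − 2q_D = 0 ⇒ q_E = 34 − (1/3)q_D.
Similarly q_D = 34.5 − (1/3)q_E.
Plugging q_D into E's best response: q_E = 34 − (1/3)(34.5 − (1/3)q_E) ⇒ (8/9)q_E = 22.5, so q_E = 25.3125.
Then q_D = 34.5 − (1/3)·25.3125 = 26.0625.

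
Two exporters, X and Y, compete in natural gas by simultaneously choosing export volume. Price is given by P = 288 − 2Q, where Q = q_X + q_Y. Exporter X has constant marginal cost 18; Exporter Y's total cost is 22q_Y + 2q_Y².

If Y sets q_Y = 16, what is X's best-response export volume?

59.5

Exporter X's profit: π = q_X(288 − 2(q_X + q_Y)) − 18q_X.
∂π/∂q_X = 270 − 4q_X − 2q_Y = 0, so q_X = 67.5 − 0.5q_Y.
At q_Y = 16: q_X = 67.5 − 0.5·16 = 59.5.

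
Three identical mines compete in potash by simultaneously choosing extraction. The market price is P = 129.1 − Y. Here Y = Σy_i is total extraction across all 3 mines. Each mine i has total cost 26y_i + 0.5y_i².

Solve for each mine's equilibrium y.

A representative mine's profit is π_i = y_i(129.1 − Y) − 26y_i − 0.5y_i², with Y = y_i + Σ_{j≠i} y_j.
First-order condition: 103.1 − 3y_i − Σ_{j≠i} y_j = 0.
In a symmetric equilibrium every mine chooses the same y, so Σ_{j≠i} y_j = 2y. The condition becomes 103.1 − 5y = 0, giving y = 103.1/5 = 20.62.

20.62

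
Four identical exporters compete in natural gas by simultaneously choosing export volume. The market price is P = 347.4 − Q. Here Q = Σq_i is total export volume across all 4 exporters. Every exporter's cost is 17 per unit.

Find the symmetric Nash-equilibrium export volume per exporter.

66.08

A representative exporter's profit is π_i = q_i(347.4 − Q) − 17q_i, with Q = q_i + Σ_{j≠i} q_j.
First-order condition: 330.4 − 2q_i − Σ_{j≠i} q_j = 0.
In a symmetric equilibrium every exporter chooses the same q, so Σ_{j≠i} q_j = 3q. The condition becomes 330.4 − 5q = 0, giving q = 330.4/5 = 66.08.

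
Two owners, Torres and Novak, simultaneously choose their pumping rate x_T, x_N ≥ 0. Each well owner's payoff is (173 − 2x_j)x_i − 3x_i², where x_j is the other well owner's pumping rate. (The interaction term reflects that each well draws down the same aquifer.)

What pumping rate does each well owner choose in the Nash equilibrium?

21.625

Torres's payoff is (173 − 2x_N)x_T − 3x_T².
∂π/∂x_T = 173 − 2x_N − 6x_T = 0, so x_T = 173/6 − (1/3)x_N.
By symmetry x_N = x_T; substituting into the reaction function, (4/3)x_T = 173/6 and x_T = 21.625.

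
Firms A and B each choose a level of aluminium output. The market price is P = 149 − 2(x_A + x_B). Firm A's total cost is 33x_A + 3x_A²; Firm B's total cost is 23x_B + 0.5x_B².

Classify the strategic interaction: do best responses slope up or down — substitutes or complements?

strategic substitutes

Firm A's profit: π = x_A(149 − 2(x_A + x_B)) − 33x_A − 3x_A².
∂π/∂x_A = 116 − 10x_A − 2x_B = 0, so x_A = 11.6 − 0.2x_B.
The best-response slope dx_A/dx_B = −0.2 < 0: the reaction function is downward-sloping, so the choices are strategic substitutes.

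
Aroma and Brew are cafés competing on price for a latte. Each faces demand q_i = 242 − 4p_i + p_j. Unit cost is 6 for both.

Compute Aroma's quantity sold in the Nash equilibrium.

128

Aroma's profit: π = (p_{Aroma} − 6)(242 − 4p_{Aroma} + p_{Brew}).
∂π/∂p_{Aroma} = 266 − 8p_{Aroma} + p_{Brew} = 0 ⇒ p_{Aroma} = 33.25 + 0.125p_{Brew}.
The game is symmetric, so in equilibrium p_{Brew} = p_{Aroma}: the reaction function gives 0.875p_{Aroma} = 33.25, hence p_{Aroma} = 38.
q_{Aroma} = 242 − 4·38 + 38 = 128.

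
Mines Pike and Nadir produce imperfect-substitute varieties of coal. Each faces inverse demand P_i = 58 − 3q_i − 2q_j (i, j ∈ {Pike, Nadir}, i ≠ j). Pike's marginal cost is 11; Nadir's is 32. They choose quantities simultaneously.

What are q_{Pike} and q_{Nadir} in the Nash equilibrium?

Mine Pike's profit: π = q_{Pike}(58 − 3q_{Pike} − 2q_{Nadir}) − 11q_{Pike}.
∂π/∂q_{Pike} = 47 − 6q_{Pike} − 2q_{Nadir} = 0 ⇒ q_{Pike} = 47/6 − (1/3)q_{Nadir}.
Similarly q_{Nadir} = 13/3 − (1/3)q_{Pike}.
Solving the two reaction functions simultaneously: (1 − (−1/3)(−1/3))q_{Pike} = 47/6 − (1/3)·(13/3), so (8/9)q_{Pike} = 115/18 and q_{Pike} = 7.1875.
Then q_{Nadir} = 13/3 − (1/3)·7.1875 = 1.9375.

7.1875, 1.9375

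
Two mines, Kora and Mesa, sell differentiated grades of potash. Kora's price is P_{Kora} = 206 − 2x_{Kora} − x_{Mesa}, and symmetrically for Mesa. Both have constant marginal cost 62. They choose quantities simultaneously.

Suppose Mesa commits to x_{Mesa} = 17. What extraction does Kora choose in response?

Mine Kora's profit: π = x_{Kora}(206 − 2x_{Kora} − x_{Mesa}) − 62x_{Kora}.
∂π/∂x_{Kora} = 144 − 4x_{Kora} − x_{Mesa} = 0 ⇒ x_{Kora} = 36 − 0.25x_{Mesa}.
At x_{Mesa} = 17: x_{Kora} = 36 − 0.25·17 = 31.75.

31.75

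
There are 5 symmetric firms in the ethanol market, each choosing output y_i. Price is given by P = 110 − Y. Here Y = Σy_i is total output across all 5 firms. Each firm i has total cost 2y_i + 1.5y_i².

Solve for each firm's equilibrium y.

A representative firm's profit is π_i = y_i(110 − Y) − 2y_i − 1.5y_i², with Y = y_i + Σ_{j≠i} y_j.
First-order condition: 108 − 5y_i − Σ_{j≠i} y_j = 0.
With identical firms, set every y_j = y: then 108 − 5y − 4y = 0, i.e. y = 108/9 = 12.

12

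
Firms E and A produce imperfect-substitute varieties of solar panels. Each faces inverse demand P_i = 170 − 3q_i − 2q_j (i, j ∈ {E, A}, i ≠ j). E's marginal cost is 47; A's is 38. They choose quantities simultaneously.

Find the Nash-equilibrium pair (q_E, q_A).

14.8125, 17.0625

Firm E's profit: π = q_E(170 − 3q_E − 2q_A) − 47q_E.
∂π/∂q_E = 123 − 6q_E − 2q_A = 0 ⇒ q_E = 20.5 − (1/3)q_A.
Similarly q_A = 22 − (1/3)q_E.
Solving the two reaction functions simultaneously: (1 − (−1/3)(−1/3))q_E = 20.5 − (1/3)·22, so (8/9)q_E = 79/6 and q_E = 14.8125.
Then q_A = 22 − (1/3)·14.8125 = 17.0625.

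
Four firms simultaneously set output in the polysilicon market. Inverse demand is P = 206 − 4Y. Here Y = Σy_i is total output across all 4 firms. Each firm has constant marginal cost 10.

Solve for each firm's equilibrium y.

9.8

A representative firm's profit is π_i = y_i(206 − 4Y) − 10y_i, with Y = y_i + Σ_{j≠i} y_j.
First-order condition: 196 − 8y_i − 4Σ_{j≠i} y_j = 0.
With identical firms, set every y_j = y: then 196 − 8y − 12y = 0, i.e. y = 196/20 = 9.8.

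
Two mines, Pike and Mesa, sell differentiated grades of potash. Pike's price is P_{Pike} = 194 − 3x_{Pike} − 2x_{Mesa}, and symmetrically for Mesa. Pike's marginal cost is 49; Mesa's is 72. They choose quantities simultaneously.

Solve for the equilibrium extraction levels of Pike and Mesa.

19.5625, 13.8125

Mine Pike's profit: π = x_{Pike}(194 − 3x_{Pike} − 2x_{Mesa}) − 49x_{Pike}.
∂π/∂x_{Pike} = 145 − 6x_{Pike} − 2x_{Mesa} = 0 ⇒ x_{Pike} = 145/6 − (1/3)x_{Mesa}.
Similarly x_{Mesa} = 61/3 − (1/3)x_{Pike}.
Plugging x_{Mesa} into Pike's best response: x_{Pike} = 145/6 − (1/3)(61/3 − (1/3)x_{Pike}) ⇒ (8/9)x_{Pike} = 313/18, so x_{Pike} = 19.5625.
Then x_{Mesa} = 61/3 − (1/3)·19.5625 = 13.8125.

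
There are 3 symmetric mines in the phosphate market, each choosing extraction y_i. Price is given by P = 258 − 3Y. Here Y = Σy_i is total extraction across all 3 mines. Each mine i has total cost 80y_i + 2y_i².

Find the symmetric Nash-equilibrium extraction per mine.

A representative mine's profit is π_i = y_i(258 − 3Y) − 80y_i − 2y_i², with Y = y_i + Σ_{j≠i} y_j.
First-order condition: 178 − 10y_i − 3Σ_{j≠i} y_j = 0.
In a symmetric equilibrium every mine chooses the same y, so Σ_{j≠i} y_j = 2y. The condition becomes 178 − 16y = 0, giving y = 178/16 = 11.125.

11.125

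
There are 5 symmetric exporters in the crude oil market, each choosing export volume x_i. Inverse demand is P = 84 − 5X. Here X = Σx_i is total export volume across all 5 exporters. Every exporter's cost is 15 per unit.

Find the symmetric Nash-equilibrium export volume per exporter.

A representative exporter's profit is π_i = x_i(84 − 5X) − 15x_i, with X = x_i + Σ_{j≠i} x_j.
First-order condition: 69 − 10x_i − 5Σ_{j≠i} x_j = 0.
Imposing symmetry (x_j = x for all j) turns Σ_{j≠i} x_j into 4x, so 69 = 30x and x = 2.3.

2.3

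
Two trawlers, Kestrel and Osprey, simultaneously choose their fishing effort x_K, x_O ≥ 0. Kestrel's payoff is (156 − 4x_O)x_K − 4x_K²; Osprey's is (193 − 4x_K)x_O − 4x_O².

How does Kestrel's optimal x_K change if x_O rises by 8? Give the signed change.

Expanding Kestrel's payoff: 156x_K − 4x_Ox_K − 4x_K².
∂π/∂x_K = 156 − 4x_O − 8x_K = 0, so x_K = 19.5 − 0.5x_O.
The reaction-function slope is −0.5, so an 8-unit rise in x_O moves x_K by −0.5 × 8 = −4. Kestrel's best response falls — the actions are strategic substitutes.

-4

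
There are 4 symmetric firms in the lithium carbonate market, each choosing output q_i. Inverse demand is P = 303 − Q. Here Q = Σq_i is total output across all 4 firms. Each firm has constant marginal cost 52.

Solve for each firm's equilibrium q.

A representative firm's profit is π_i = q_i(303 − Q) − 52q_i, with Q = q_i + Σ_{j≠i} q_j.
First-order condition: 251 − 2q_i − Σ_{j≠i} q_j = 0.
In a symmetric equilibrium every firm chooses the same q, so Σ_{j≠i} q_j = 3q. The condition becomes 251 − 5q = 0, giving q = 251/5 = 50.2.

50.2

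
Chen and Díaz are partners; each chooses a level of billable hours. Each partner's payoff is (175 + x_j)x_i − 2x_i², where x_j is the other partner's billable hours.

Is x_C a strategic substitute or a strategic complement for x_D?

strategic complements

Chen's payoff is (175 + x_D)x_C − 2x_C².
∂π/∂x_C = 175 + x_D − 4x_C = 0, so x_C = 43.75 + 0.25x_D.
The best-response slope dx_C/dx_D = 0.25 > 0: the reaction function is upward-sloping, so the choices are strategic complements.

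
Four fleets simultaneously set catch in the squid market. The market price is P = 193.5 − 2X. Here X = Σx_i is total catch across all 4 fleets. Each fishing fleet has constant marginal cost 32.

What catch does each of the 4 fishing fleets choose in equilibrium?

A representative fishing fleet's profit is π_i = x_i(193.5 − 2X) − 32x_i, with X = x_i + Σ_{j≠i} x_j.
First-order condition: 161.5 − 4x_i − 2Σ_{j≠i} x_j = 0.
In a symmetric equilibrium every fishing fleet chooses the same x, so Σ_{j≠i} x_j = 3x. The condition becomes 161.5 − 10x = 0, giving x = 161.5/10 = 16.15.

16.15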